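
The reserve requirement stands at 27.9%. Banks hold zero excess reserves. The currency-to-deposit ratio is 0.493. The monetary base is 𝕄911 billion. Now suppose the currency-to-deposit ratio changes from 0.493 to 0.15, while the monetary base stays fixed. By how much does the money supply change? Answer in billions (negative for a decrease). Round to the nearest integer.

Initially m₁ = (1 + 0.493) / (0.279 + 0.493) ≈ 1.9339, so M₁ = 1.9339 × 911 = 1761.7829 billion.
After the change m₂ = (1 + 0.15) / (0.279 + 0.15) ≈ 2.6807, so M₂ = 2.6807 × 911 = 2442.1177 billion.
ΔM = M₂ − M₁ = 2442.1177 − 1761.7829 = 680.3348 billion.

𝕄680 billion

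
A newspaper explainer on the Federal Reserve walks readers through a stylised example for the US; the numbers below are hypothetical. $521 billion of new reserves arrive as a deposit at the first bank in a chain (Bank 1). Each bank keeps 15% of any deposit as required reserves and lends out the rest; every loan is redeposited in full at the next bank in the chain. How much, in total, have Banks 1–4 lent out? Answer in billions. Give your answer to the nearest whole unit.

Bank i lends (1 − rr)^i of the original deposit: Bank 1 lends 521·0.8500 = 442.8500, Bank 2 lends 521·0.8500² = 376.4225, and so on.
Summing a geometric series: total = 521·[0.8500·(1 − 0.8500^4) / (1 − 0.8500)] ≈ 1411.1969 billion.

$1411 billion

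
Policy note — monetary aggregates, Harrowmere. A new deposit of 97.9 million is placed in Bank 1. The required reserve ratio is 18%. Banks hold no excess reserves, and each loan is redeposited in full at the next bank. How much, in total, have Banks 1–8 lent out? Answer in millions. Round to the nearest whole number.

Bank i lends (1 − rr)^i of the original deposit: Bank 1 lends 97.9·0.8200 = 80.2780, Bank 2 lends 97.9·0.8200² ≈ 65.8280, and so on.
Summing a geometric series: total = 97.9·[0.8200·(1 − 0.8200^8) / (1 − 0.8200)] ≈ 354.8225 million.

355 million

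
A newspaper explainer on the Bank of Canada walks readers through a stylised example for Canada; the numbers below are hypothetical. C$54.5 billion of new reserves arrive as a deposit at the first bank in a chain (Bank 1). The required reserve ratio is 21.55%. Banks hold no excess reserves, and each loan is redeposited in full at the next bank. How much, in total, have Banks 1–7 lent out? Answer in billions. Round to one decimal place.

C$162.1 billion

Bank i lends (1 − rr)^i of the original deposit: Bank 1 lends 54.5·0.7845 ≈ 42.7552, Bank 2 lends 54.5·0.7845² ≈ 33.5415, and so on.
Summing a geometric series: total = 54.5·[0.7845·(1 − 0.7845^7) / (1 − 0.7845)] ≈ 162.1181 billion.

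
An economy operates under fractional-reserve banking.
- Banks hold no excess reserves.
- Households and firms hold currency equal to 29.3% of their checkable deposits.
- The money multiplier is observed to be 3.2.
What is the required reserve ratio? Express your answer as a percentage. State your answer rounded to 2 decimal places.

Using m = 3.2. Since m = (1 + c)/(c + rr + e), the denominator satisfies c + rr + e = (1 + c)/m = (1 + 0.293) / 3.2 ≈ 0.404062.
With c = 0.293 and e = 0, the required reserve ratio is 0.404062 − 0.293 − 0 = 0.111062.

11.11%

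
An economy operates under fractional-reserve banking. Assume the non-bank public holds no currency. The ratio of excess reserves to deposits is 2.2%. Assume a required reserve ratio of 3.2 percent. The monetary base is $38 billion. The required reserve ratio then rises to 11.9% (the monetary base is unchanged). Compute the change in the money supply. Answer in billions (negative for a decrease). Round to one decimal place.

-434.2 billion

Initially m₁ = 1 / (0.032 + 0.022) ≈ 18.5185, so M₁ = 18.5185 × 38 = 703.703 billion.
After the change m₂ = 1 / (0.119 + 0.022) ≈ 7.0922, so M₂ = 7.0922 × 38 = 269.5036 billion.
ΔM = M₂ − M₁ = 269.5036 − 703.703 = -434.1994 billion.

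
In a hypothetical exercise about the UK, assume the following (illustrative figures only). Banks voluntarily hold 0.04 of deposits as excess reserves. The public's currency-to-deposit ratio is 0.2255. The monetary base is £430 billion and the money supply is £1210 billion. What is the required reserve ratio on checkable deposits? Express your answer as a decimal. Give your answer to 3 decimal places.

Using m = M/MB = 1210/430 ≈ 2.813953. Since m = (1 + c)/(c + rr + e), the denominator satisfies c + rr + e = (1 + c)/m = (1 + 0.2255) / 2.813953 ≈ 0.435508.
With c = 0.2255 and e = 0.04, the required reserve ratio on checkable deposits is 0.435508 − 0.2255 − 0.04 = 0.170008.

0.170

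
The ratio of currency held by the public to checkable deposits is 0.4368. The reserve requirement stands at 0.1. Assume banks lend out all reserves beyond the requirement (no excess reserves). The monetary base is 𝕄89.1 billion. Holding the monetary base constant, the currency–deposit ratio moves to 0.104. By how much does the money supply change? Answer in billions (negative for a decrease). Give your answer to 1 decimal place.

𝕄243.7 billion

Initially m₁ = (1 + 0.4368) / (0.1 + 0.4368) ≈ 2.6766, so M₁ = 2.6766 × 89.1 ≈ 238.4851 billion.
After the change m₂ = (1 + 0.104) / (0.1 + 0.104) ≈ 5.4118, so M₂ = 5.4118 × 89.1 ≈ 482.1914 billion.
ΔM = M₂ − M₁ = 482.1914 − 238.4851 = 243.7063 billion.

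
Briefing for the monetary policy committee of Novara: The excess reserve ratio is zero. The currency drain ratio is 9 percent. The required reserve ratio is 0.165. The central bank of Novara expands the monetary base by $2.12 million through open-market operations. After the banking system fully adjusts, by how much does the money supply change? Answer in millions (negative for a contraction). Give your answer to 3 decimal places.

$9.062 million

The money multiplier is m = (1 + c) / (rr + c) = (1 + 0.09) / (0.165 + 0.09) ≈ 4.27451.
The purchase adds 2.12 million of base, so ΔM = m × ΔMB = 4.27451 × (+2.12) ≈ 9.062 million.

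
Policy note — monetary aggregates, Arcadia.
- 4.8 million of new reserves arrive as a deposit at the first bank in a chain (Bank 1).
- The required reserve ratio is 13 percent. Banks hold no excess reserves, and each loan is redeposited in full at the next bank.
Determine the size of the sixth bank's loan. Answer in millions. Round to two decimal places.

2.08 million

Each bank lends a fraction (1 − rr) = 0.8700 of the deposit it receives, so Bank 6 receives 4.8·0.8700^5 and lends 4.8·0.8700^6 ≈ 2.0814 million.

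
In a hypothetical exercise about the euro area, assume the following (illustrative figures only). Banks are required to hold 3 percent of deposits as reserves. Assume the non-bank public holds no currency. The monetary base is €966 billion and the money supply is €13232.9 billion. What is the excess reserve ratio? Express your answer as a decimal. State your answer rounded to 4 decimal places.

Using m = M/MB = 13232.9/966 ≈ 13.698654. Since m = (1 + c)/(c + rr + e), the denominator satisfies c + rr + e = (1 + c)/m = (1 + 0) / 13.698654 ≈ 0.073000.
With c = 0 and rr = 0.03, the excess reserve ratio is 0.073000 − 0 − 0.03 = 0.043.

0.0430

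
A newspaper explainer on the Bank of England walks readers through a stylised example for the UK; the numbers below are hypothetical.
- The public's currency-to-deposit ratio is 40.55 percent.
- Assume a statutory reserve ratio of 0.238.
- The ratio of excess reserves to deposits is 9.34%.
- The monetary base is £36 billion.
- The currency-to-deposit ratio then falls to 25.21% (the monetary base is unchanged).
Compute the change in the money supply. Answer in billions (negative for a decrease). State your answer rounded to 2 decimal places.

Initially m₁ = (1 + 0.4055) / (0.238 + 0.0934 + 0.4055) ≈ 1.90731, so M₁ = 1.90731 × 36 ≈ 68.6632 billion.
After the change m₂ = (1 + 0.2521) / (0.238 + 0.0934 + 0.2521) ≈ 2.14584, so M₂ = 2.14584 × 36 ≈ 77.2502 billion.
ΔM = M₂ − M₁ = 77.2502 − 68.6632 = 8.587 billion.

£8.59 billion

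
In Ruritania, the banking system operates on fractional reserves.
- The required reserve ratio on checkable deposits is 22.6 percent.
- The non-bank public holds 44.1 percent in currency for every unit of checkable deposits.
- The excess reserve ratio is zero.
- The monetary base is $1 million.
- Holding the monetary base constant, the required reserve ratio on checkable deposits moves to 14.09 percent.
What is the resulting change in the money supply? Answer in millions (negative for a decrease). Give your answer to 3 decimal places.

Initially m₁ = (1 + 0.441) / (0.226 + 0.441) ≈ 2.1604, so M₁ = 2.1604 × 1 = 2.1604 million.
After the change m₂ = (1 + 0.441) / (0.1409 + 0.441) ≈ 2.4764, so M₂ = 2.4764 × 1 = 2.4764 million.
ΔM = M₂ − M₁ = 2.4764 − 2.1604 = 0.316 million.

$0.316 million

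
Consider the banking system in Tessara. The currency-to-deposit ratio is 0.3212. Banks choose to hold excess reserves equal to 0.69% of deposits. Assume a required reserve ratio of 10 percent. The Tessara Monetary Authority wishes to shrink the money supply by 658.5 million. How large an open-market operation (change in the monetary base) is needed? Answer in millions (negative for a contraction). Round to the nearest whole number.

-213 million

The money multiplier is m = (1 + c) / (rr + e + c) = (1 + 0.3212) / (0.1 + 0.0069 + 0.3212) ≈ 3.0862.
ΔMB = ΔM / m = (−658.5) / 3.0862 ≈ -213.3692 million.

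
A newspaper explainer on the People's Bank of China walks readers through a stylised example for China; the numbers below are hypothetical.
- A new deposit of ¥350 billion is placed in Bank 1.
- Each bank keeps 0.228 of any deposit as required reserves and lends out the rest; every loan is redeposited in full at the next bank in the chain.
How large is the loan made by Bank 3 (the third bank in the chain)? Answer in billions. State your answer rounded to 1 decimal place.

Each bank lends a fraction (1 − rr) = 0.7720 of the deposit it receives, so Bank 3 receives 350·0.7720^2 and lends 350·0.7720^3 ≈ 161.0349 billion.

¥161.0 billion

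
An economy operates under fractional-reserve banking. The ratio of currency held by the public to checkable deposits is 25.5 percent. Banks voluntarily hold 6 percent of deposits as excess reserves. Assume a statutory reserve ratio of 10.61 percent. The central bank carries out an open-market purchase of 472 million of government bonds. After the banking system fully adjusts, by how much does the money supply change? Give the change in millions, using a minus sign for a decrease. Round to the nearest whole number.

The money multiplier is m = (1 + c) / (rr + e + c) = (1 + 0.255) / (0.1061 + 0.06 + 0.255) ≈ 2.9803.
The purchase adds 472 million of base, so ΔM = m × ΔMB = 2.9803 × (+472) = 1406.7016 million.

1407 million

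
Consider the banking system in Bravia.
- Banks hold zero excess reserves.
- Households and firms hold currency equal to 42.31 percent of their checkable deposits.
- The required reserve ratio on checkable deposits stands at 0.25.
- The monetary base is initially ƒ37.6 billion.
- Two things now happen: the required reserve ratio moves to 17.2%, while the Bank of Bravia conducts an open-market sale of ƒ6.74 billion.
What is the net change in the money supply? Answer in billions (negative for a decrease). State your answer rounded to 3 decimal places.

Before: m₁ = (1 + 0.4231) / (0.25 + 0.4231) ≈ 2.114248, MB₁ = 37.6, so M₁ = 2.114248 × 37.6 ≈ 79.4957 billion.
After: m₂ = (1 + 0.4231) / (0.172 + 0.4231) ≈ 2.391363, MB₂ = 37.6 − 6.74 = 30.86, so M₂ = 2.391363 × 30.86 ≈ 73.7975 billion.
ΔM = M₂ − M₁ = 73.7975 − 79.4957 = -5.6982 billion.

-5.698 billion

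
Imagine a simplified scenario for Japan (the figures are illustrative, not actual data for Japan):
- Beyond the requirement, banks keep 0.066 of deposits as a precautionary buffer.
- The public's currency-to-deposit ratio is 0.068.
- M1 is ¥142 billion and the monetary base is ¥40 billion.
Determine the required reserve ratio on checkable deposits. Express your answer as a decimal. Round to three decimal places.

Using m = M/MB = 142/40 = 3.550000. Since m = (1 + c)/(c + rr + e), the denominator satisfies c + rr + e = (1 + c)/m = (1 + 0.068) / 3.550000 ≈ 0.300845.
With c = 0.068 and e = 0.066, the required reserve ratio on checkable deposits is 0.300845 − 0.068 − 0.066 = 0.166845.

0.167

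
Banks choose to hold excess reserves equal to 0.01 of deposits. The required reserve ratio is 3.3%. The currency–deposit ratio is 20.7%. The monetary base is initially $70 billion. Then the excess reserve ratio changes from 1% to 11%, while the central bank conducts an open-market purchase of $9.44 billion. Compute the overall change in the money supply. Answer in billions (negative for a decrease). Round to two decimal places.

Before: m₁ = (1 + 0.207) / (0.033 + 0.01 + 0.207) = 4.82800, MB₁ = 70, so M₁ = 4.82800 × 70 = 337.96 billion.
After: m₂ = (1 + 0.207) / (0.033 + 0.11 + 0.207) ≈ 3.44857, MB₂ = 70 + 9.44 = 79.44, so M₂ = 3.44857 × 79.44 ≈ 273.9544 billion.
ΔM = M₂ − M₁ = 273.9544 − 337.96 = -64.0056 billion.

-64.01 billion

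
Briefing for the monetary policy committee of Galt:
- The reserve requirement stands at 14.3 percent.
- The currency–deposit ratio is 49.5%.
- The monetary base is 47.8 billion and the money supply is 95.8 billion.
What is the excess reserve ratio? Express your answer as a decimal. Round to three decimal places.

Using m = M/MB = 95.8/47.8 ≈ 2.004184. Since m = (1 + c)/(c + rr + e), the denominator satisfies c + rr + e = (1 + c)/m = (1 + 0.495) / 2.004184 ≈ 0.745939.
With c = 0.495 and rr = 0.143, the excess reserve ratio is 0.745939 − 0.495 − 0.143 = 0.107939.

0.108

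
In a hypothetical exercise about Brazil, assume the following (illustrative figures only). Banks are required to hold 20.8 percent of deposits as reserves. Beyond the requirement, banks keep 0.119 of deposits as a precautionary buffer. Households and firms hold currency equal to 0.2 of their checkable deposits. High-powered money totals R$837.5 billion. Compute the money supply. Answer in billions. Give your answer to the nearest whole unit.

The money multiplier is m = (1 + c) / (rr + e + c) = (1 + 0.2) / (0.208 + 0.119 + 0.2) ≈ 2.2770.
So M = m × MB = 2.2770 × 837.5 = 1906.9875 billion.

R$1907 billion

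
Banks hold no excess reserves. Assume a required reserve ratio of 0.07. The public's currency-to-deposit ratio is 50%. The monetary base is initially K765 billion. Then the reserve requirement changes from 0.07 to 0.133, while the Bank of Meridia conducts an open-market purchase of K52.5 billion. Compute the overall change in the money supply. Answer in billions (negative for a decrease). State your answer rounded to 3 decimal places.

Before: m₁ = (1 + 0.5) / (0.07 + 0.5) ≈ 2.6315789, MB₁ = 765, so M₁ = 2.6315789 × 765 ≈ 2013.1579 billion.
After: m₂ = (1 + 0.5) / (0.133 + 0.5) ≈ 2.3696682, MB₂ = 765 + 52.5 = 817.5, so M₂ = 2.3696682 × 817.5 ≈ 1937.2038 billion.
ΔM = M₂ − M₁ = 1937.2038 − 2013.1579 = -75.9541 billion.

-75.954 billion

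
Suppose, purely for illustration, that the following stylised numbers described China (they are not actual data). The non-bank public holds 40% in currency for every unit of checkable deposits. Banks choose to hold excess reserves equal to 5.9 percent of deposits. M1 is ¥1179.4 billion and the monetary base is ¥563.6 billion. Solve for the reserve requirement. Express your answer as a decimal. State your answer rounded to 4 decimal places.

Using m = M/MB = 1179.4/563.6 ≈ 2.092619. Since m = (1 + c)/(c + rr + e), the denominator satisfies c + rr + e = (1 + c)/m = (1 + 0.4) / 2.092619 ≈ 0.669018.
With c = 0.4 and e = 0.059, the reserve requirement is 0.669018 − 0.4 − 0.059 = 0.210018.

0.2100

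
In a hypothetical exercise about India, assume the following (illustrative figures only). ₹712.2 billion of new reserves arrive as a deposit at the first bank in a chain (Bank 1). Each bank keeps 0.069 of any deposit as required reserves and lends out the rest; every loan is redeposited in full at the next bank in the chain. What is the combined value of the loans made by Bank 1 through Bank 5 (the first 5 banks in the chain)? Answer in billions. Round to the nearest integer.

₹2888 billion

Bank i lends (1 − rr)^i of the original deposit: Bank 1 lends 712.2·0.9310 = 663.0582, Bank 2 lends 712.2·0.9310² ≈ 617.3072, and so on.
Summing a geometric series: total = 712.2·[0.9310·(1 − 0.9310^5) / (1 − 0.9310)] ≈ 2888.2750 billion.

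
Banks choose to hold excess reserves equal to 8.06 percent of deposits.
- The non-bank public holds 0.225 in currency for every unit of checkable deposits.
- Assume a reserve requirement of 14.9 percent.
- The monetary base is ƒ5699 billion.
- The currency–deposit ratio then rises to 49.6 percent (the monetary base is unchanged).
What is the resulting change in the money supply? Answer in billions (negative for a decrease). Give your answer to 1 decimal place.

-3607.1 billion

Initially m₁ = (1 + 0.225) / (0.149 + 0.0806 + 0.225) ≈ 2.694677, so M₁ = 2.694677 × 5699 ≈ 15356.9642 billion.
After the change m₂ = (1 + 0.496) / (0.149 + 0.0806 + 0.496) ≈ 2.061742, so M₂ = 2.061742 × 5699 ≈ 11749.8677 billion.
ΔM = M₂ − M₁ = 11749.8677 − 15356.9642 = -3607.0965 billion.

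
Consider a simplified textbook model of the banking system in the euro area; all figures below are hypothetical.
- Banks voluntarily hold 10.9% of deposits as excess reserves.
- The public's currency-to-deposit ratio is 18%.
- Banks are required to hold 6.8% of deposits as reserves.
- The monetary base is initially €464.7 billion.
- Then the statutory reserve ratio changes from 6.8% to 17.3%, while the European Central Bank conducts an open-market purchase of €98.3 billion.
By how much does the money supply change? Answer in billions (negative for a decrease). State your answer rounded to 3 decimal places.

Before: m₁ = (1 + 0.18) / (0.068 + 0.109 + 0.18) ≈ 3.3053221, MB₁ = 464.7, so M₁ = 3.3053221 × 464.7 ≈ 1535.9832 billion.
After: m₂ = (1 + 0.18) / (0.173 + 0.109 + 0.18) ≈ 2.5541126, MB₂ = 464.7 + 98.3 = 563, so M₂ = 2.5541126 × 563 ≈ 1437.9654 billion.
ΔM = M₂ − M₁ = 1437.9654 − 1535.9832 = -98.0178 billion.

-98.018 billion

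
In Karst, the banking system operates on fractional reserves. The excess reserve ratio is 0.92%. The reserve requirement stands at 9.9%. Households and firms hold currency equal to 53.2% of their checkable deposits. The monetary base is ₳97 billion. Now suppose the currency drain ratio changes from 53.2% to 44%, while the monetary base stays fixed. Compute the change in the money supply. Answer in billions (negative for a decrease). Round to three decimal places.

Initially m₁ = (1 + 0.532) / (0.099 + 0.0092 + 0.532) ≈ 2.393002, so M₁ = 2.393002 × 97 ≈ 232.1212 billion.
After the change m₂ = (1 + 0.44) / (0.099 + 0.0092 + 0.44) ≈ 2.626779, so M₂ = 2.626779 × 97 ≈ 254.7976 billion.
ΔM = M₂ − M₁ = 254.7976 − 232.1212 = 22.6764 billion.

₳22.676 billion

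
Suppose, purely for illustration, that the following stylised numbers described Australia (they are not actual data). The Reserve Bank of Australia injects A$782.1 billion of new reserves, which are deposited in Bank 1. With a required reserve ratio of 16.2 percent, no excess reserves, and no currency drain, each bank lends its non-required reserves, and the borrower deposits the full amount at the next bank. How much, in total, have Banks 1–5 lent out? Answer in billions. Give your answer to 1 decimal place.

A$2373.8 billion

Bank i lends (1 − rr)^i of the original deposit: Bank 1 lends 782.1·0.8380 = 655.3998, Bank 2 lends 782.1·0.8380² ≈ 549.2250, and so on.
Summing a geometric series: total = 782.1·[0.8380·(1 − 0.8380^5) / (1 − 0.8380)] ≈ 2373.7736 billion.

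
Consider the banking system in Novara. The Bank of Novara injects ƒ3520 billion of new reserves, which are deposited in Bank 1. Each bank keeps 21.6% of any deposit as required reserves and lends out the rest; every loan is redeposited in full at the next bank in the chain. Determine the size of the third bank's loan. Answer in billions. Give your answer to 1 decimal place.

Each bank lends a fraction (1 − rr) = 0.7840 of the deposit it receives, so Bank 3 receives 3520·0.7840^2 and lends 3520·0.7840^3 ≈ 1696.2539 billion.

ƒ1696.3 billion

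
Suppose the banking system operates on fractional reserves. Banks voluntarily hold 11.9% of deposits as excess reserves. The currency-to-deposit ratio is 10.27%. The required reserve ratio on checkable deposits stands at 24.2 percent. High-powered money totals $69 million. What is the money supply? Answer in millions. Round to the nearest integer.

$164 million

The money multiplier is m = (1 + c) / (rr + e + c) = (1 + 0.1027) / (0.242 + 0.119 + 0.1027) ≈ 2.3780.
So M = m × MB = 2.3780 × 69 = 164.082 million.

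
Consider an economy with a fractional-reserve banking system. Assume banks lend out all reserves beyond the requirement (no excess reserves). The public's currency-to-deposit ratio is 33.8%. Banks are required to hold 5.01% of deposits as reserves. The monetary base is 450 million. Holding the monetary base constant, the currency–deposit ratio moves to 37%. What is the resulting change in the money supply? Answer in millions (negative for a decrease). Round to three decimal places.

-83.897 million

Initially m₁ = (1 + 0.338) / (0.0501 + 0.338) ≈ 3.4475651, so M₁ = 3.4475651 × 450 ≈ 1551.4043 million.
After the change m₂ = (1 + 0.37) / (0.0501 + 0.37) ≈ 3.2611283, so M₂ = 3.2611283 × 450 ≈ 1467.5077 million.
ΔM = M₂ − M₁ = 1467.5077 − 1551.4043 = -83.8966 million.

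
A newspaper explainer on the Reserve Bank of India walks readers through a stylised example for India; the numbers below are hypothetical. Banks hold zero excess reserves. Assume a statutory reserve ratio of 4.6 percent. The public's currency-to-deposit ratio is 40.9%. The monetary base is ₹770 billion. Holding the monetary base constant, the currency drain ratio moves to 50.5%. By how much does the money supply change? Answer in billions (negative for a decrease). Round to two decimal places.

Initially m₁ = (1 + 0.409) / (0.046 + 0.409) ≈ 3.096703, so M₁ = 3.096703 × 770 ≈ 2384.4613 billion.
After the change m₂ = (1 + 0.505) / (0.046 + 0.505) ≈ 2.731397, so M₂ = 2.731397 × 770 ≈ 2103.1757 billion.
ΔM = M₂ − M₁ = 2103.1757 − 2384.4613 = -281.2856 billion.

-281.29 billion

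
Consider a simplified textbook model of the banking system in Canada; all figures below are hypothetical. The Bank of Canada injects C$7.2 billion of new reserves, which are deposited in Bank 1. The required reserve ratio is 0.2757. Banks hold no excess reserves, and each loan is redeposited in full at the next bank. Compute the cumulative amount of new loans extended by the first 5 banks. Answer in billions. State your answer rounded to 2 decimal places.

Bank i lends (1 − rr)^i of the original deposit: Bank 1 lends 7.2·0.7243 ≈ 5.2150, Bank 2 lends 7.2·0.7243² ≈ 3.7772, and so on.
Summing a geometric series: total = 7.2·[0.7243·(1 − 0.7243^5) / (1 − 0.7243)] ≈ 15.1448 billion.

C$15.14 billion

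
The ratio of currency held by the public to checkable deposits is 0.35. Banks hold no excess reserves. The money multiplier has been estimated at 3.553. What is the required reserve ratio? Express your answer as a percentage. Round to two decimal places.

Using m = 3.553. Since m = (1 + c)/(c + rr + e), the denominator satisfies c + rr + e = (1 + c)/m = (1 + 0.35) / 3.553 ≈ 0.379961.
With c = 0.35 and e = 0, the required reserve ratio is 0.379961 − 0.35 − 0 = 0.029961.

3.00%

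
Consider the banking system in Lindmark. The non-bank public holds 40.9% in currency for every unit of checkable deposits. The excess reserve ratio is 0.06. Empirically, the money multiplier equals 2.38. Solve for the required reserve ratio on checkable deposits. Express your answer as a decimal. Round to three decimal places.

Using m = 2.38. Since m = (1 + c)/(c + rr + e), the denominator satisfies c + rr + e = (1 + c)/m = (1 + 0.409) / 2.38 ≈ 0.592017.
With c = 0.409 and e = 0.06, the required reserve ratio on checkable deposits is 0.592017 − 0.409 − 0.06 = 0.123017.

0.123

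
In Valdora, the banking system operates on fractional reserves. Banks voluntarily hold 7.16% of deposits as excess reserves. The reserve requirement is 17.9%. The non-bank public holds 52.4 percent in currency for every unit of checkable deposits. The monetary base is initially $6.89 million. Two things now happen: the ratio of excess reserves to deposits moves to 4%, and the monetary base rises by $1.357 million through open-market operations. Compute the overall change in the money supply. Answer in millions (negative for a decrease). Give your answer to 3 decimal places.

$3.360 million

Before: m₁ = (1 + 0.524) / (0.179 + 0.0716 + 0.524) ≈ 1.96747, MB₁ = 6.89, so M₁ = 1.96747 × 6.89 ≈ 13.5559 million.
After: m₂ = (1 + 0.524) / (0.179 + 0.04 + 0.524) ≈ 2.05114, MB₂ = 6.89 + 1.357 = 8.247, so M₂ = 2.05114 × 8.247 ≈ 16.9158 million.
ΔM = M₂ − M₁ = 16.9158 − 13.5559 = 3.3599 million.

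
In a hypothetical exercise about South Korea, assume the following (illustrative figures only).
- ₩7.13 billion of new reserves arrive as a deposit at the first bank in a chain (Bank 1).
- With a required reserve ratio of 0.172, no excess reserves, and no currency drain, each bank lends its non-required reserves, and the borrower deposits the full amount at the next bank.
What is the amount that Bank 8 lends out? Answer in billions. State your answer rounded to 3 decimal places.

Each bank lends a fraction (1 − rr) = 0.8280 of the deposit it receives, so Bank 8 receives 7.13·0.8280^7 and lends 7.13·0.8280^8 ≈ 1.5752 billion.

₩1.575 billion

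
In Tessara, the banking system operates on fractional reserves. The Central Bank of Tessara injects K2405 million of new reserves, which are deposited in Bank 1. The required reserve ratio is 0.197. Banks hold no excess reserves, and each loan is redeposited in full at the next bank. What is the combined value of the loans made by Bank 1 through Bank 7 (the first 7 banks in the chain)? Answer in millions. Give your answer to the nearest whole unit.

Bank i lends (1 − rr)^i of the original deposit: Bank 1 lends 2405·0.8030 = 1931.2150, Bank 2 lends 2405·0.8030² ≈ 1550.7656, and so on.
Summing a geometric series: total = 2405·[0.8030·(1 − 0.8030^7) / (1 − 0.8030)] ≈ 7692.6808 million.

K7693 million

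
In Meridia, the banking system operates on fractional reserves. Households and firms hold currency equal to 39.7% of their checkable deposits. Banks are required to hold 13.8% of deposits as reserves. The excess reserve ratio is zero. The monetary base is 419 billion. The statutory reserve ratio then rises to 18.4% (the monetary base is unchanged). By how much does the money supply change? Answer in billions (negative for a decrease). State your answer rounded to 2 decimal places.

Initially m₁ = (1 + 0.397) / (0.138 + 0.397) ≈ 2.611215, so M₁ = 2.611215 × 419 ≈ 1094.0991 billion.
After the change m₂ = (1 + 0.397) / (0.184 + 0.397) ≈ 2.404475, so M₂ = 2.404475 × 419 ≈ 1007.475 billion.
ΔM = M₂ − M₁ = 1007.475 − 1094.0991 = -86.6241 billion.

-86.62 billion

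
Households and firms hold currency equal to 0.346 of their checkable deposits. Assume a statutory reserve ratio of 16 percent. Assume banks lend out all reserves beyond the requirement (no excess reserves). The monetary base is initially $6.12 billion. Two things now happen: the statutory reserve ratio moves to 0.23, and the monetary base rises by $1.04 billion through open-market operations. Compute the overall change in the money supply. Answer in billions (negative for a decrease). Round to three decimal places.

$0.452 billion

Before: m₁ = (1 + 0.346) / (0.16 + 0.346) ≈ 2.66008, MB₁ = 6.12, so M₁ = 2.66008 × 6.12 ≈ 16.2797 billion.
After: m₂ = (1 + 0.346) / (0.23 + 0.346) ≈ 2.33681, MB₂ = 6.12 + 1.04 = 7.16, so M₂ = 2.33681 × 7.16 ≈ 16.7316 billion.
ΔM = M₂ − M₁ = 16.7316 − 16.2797 = 0.4519 billion.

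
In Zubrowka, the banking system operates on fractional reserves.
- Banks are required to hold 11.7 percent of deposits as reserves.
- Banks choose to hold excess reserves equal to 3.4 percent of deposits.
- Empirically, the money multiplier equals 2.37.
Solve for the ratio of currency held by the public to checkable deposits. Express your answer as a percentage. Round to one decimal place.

Using m = 2.37. From m = (1 + c)/(c + rr + e), rearranging gives 1 + c = m·(c + rr + e), so c·(1 − m) = m·(rr + e) − 1.
Hence c = [m·(rr + e) − 1]/(1 − m) = [2.37 × (0.117 + 0.034) − 1] / (1 − 2.37) ≈ 0.468708.

46.9%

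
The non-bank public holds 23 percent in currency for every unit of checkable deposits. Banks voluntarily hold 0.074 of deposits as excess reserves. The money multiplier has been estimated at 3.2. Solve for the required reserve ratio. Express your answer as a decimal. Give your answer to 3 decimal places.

0.080

Using m = 3.2. Since m = (1 + c)/(c + rr + e), the denominator satisfies c + rr + e = (1 + c)/m = (1 + 0.23) / 3.2 = 0.384375.
With c = 0.23 and e = 0.074, the required reserve ratio is 0.384375 − 0.23 − 0.074 = 0.080375.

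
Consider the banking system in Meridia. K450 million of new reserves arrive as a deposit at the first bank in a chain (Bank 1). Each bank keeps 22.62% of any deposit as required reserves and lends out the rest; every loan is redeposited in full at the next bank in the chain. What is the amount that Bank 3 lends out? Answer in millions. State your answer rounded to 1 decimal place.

K208.5 million

Each bank lends a fraction (1 − rr) = 0.7738 of the deposit it receives, so Bank 3 receives 450·0.7738^2 and lends 450·0.7738^3 ≈ 208.4965 million.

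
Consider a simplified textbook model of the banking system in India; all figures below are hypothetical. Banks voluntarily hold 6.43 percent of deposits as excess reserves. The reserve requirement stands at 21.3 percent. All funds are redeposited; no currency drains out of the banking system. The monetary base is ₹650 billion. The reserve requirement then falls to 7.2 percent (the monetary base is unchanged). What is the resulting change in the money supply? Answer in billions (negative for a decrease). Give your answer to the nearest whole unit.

Initially m₁ = 1 / (0.213 + 0.0643) ≈ 3.6062, so M₁ = 3.6062 × 650 = 2344.03 billion.
After the change m₂ = 1 / (0.072 + 0.0643) ≈ 7.3368, so M₂ = 7.3368 × 650 = 4768.92 billion.
ΔM = M₂ − M₁ = 4768.92 − 2344.03 = 2424.89 billion.

₹2425 billion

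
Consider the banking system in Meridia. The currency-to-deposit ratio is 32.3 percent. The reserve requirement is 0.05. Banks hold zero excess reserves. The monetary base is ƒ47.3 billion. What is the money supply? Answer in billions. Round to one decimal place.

The money multiplier is m = (1 + c) / (rr + c) = (1 + 0.323) / (0.05 + 0.323) ≈ 3.5469.
So M = m × MB = 3.5469 × 47.3 ≈ 167.7684 billion.

ƒ167.8 billion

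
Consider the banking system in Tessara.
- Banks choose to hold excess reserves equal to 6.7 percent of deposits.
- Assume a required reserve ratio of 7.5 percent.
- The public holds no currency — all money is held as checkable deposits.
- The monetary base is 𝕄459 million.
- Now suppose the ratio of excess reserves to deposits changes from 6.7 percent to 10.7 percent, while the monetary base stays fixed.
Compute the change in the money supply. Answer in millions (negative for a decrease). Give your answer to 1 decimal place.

Initially m₁ = 1 / (0.075 + 0.067) ≈ 7.04225, so M₁ = 7.04225 × 459 ≈ 3232.3927 million.
After the change m₂ = 1 / (0.075 + 0.107) ≈ 5.49451, so M₂ = 5.49451 × 459 ≈ 2521.9801 million.
ΔM = M₂ − M₁ = 2521.9801 − 3232.3927 = -710.4126 million.

-710.4 million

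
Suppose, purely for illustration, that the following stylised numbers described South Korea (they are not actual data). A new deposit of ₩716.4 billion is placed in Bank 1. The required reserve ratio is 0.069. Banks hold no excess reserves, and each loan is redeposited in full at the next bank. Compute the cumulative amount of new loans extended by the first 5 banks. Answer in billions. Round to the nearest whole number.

₩2905 billion

Bank i lends (1 − rr)^i of the original deposit: Bank 1 lends 716.4·0.9310 = 666.9684, Bank 2 lends 716.4·0.9310² ≈ 620.9476, and so on.
Summing a geometric series: total = 716.4·[0.9310·(1 − 0.9310^5) / (1 − 0.9310)] ≈ 2905.3078 billion.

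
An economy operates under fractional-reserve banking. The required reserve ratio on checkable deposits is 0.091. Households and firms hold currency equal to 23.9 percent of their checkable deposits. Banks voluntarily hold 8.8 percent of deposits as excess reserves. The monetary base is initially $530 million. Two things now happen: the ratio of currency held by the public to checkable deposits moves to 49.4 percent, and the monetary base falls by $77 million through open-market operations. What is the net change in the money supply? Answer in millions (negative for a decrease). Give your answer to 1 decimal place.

Before: m₁ = (1 + 0.239) / (0.091 + 0.088 + 0.239) ≈ 2.96411, MB₁ = 530, so M₁ = 2.96411 × 530 = 1570.9783 million.
After: m₂ = (1 + 0.494) / (0.091 + 0.088 + 0.494) ≈ 2.21991, MB₂ = 530 − 77 = 453, so M₂ = 2.21991 × 453 ≈ 1005.6192 million.
ΔM = M₂ − M₁ = 1005.6192 − 1570.9783 = -565.3591 million.

-565.4 million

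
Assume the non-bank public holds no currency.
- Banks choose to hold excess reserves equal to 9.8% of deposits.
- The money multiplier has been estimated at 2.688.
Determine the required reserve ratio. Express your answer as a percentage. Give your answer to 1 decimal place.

Using m = 2.688. Since m = (1 + c)/(c + rr + e), the denominator satisfies c + rr + e = (1 + c)/m = (1 + 0) / 2.688 ≈ 0.372024.
With c = 0 and e = 0.098, the required reserve ratio is 0.372024 − 0 − 0.098 = 0.274024.

27.4%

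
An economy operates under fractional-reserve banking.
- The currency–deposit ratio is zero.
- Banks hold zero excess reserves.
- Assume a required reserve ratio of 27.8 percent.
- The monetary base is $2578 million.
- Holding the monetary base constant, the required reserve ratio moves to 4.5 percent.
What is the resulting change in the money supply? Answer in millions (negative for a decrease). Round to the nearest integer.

Initially m₁ = 1 / (0.278) ≈ 3.59712, so M₁ = 3.59712 × 2578 ≈ 9273.3754 million.
After the change m₂ = 1 / (0.045) ≈ 22.22222, so M₂ = 22.22222 × 2578 ≈ 57288.8832 million.
ΔM = M₂ − M₁ = 57288.8832 − 9273.3754 = 48015.5078 million.

$48016 million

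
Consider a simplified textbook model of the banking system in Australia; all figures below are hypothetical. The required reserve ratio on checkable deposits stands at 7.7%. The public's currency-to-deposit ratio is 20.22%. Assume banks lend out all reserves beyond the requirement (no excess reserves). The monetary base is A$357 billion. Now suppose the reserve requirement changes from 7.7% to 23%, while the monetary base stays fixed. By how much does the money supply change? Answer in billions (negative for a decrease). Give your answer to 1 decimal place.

-544.2 billion

Initially m₁ = (1 + 0.2022) / (0.077 + 0.2022) ≈ 4.30587, so M₁ = 4.30587 × 357 ≈ 1537.1956 billion.
After the change m₂ = (1 + 0.2022) / (0.23 + 0.2022) ≈ 2.78158, so M₂ = 2.78158 × 357 ≈ 993.0241 billion.
ΔM = M₂ − M₁ = 993.0241 − 1537.1956 = -544.1715 billion.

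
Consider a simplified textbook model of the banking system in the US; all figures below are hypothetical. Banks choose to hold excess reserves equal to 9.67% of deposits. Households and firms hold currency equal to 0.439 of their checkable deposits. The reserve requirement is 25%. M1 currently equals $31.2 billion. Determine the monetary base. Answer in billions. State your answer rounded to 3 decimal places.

$17.035 billion

The money multiplier is m = (1 + c) / (rr + e + c) = (1 + 0.439) / (0.25 + 0.0967 + 0.439) ≈ 1.831488.
MB = M / m = 31.2 / 1.831488 ≈ 17.0353 billion.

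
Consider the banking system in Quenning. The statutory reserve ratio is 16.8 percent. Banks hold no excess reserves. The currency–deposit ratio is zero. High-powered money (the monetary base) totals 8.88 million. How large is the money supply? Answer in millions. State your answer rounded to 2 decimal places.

With no currency drain or excess reserves, the money multiplier is m = 1/rr = 1/0.168 ≈ 5.9524.
Money supply M = m × MB = 5.9524 × 8.88 ≈ 52.8573 million.

52.86 million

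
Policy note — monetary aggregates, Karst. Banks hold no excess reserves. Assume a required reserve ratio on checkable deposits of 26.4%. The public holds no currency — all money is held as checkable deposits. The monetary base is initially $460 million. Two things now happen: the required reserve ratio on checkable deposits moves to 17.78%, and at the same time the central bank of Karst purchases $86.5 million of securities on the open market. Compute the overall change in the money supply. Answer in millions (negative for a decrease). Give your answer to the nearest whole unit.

$1331 million

Before: m₁ = 1 / (0.264) ≈ 3.7879, MB₁ = 460, so M₁ = 3.7879 × 460 = 1742.434 million.
After: m₂ = 1 / (0.1778) ≈ 5.6243, MB₂ = 460 + 86.5 = 546.5, so M₂ = 5.6243 × 546.5 ≈ 3073.6799 million.
ΔM = M₂ − M₁ = 3073.6799 − 1742.434 = 1331.2459 million.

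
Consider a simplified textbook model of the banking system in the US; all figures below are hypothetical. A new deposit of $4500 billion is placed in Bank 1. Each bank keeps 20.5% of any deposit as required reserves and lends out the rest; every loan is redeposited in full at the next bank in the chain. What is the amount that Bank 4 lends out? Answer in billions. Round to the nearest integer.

Each bank lends a fraction (1 − rr) = 0.7950 of the deposit it receives, so Bank 4 receives 4500·0.7950^3 and lends 4500·0.7950^4 ≈ 1797.5502 billion.

$1798 billion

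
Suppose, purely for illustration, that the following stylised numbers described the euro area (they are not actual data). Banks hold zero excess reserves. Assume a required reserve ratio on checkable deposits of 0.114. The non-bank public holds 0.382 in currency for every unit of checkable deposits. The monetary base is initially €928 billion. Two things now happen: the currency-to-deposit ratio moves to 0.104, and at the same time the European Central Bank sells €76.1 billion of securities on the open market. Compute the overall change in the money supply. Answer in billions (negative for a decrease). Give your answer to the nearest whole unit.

Before: m₁ = (1 + 0.382) / (0.114 + 0.382) ≈ 2.7863, MB₁ = 928, so M₁ = 2.7863 × 928 = 2585.6864 billion.
After: m₂ = (1 + 0.104) / (0.114 + 0.104) ≈ 5.0642, MB₂ = 928 − 76.1 = 851.9, so M₂ = 5.0642 × 851.9 ≈ 4314.192 billion.
ΔM = M₂ − M₁ = 4314.192 − 2585.6864 = 1728.5056 billion.

€1729 billion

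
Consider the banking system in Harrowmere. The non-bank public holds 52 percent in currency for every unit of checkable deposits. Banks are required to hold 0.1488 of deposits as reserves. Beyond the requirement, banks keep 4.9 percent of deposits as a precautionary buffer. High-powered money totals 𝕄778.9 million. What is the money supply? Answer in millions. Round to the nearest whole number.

𝕄1649 million

The money multiplier is m = (1 + c) / (rr + e + c) = (1 + 0.52) / (0.1488 + 0.049 + 0.52) ≈ 2.1176.
So M = m × MB = 2.1176 × 778.9 ≈ 1649.3986 million.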